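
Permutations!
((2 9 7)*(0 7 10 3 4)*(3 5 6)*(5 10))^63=((10)(0 7 2 9 5 6 3 4))^63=(10)(0 4 3 6 5 9 2 7)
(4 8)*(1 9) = (1 9)(4 8) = [0, 9, 2, 3, 8, 5, 6, 7, 4, 1]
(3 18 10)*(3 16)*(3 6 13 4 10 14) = [0, 1, 2, 18, 10, 5, 13, 7, 8, 9, 16, 11, 12, 4, 3, 15, 6, 17, 14] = (3 18 14)(4 10 16 6 13)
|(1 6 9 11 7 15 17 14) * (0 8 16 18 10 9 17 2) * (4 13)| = |(0 8 16 18 10 9 11 7 15 2)(1 6 17 14)(4 13)| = 20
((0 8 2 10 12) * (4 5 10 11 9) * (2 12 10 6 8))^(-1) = (0 12 8 6 5 4 9 11 2)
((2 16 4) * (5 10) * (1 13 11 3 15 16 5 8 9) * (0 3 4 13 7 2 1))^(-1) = ((0 3 15 16 13 11 4 1 7 2 5 10 8 9))^(-1) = (0 9 8 10 5 2 7 1 4 11 13 16 15 3)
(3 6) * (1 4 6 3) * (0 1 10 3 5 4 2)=[1, 2, 0, 5, 6, 4, 10, 7, 8, 9, 3]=(0 1 2)(3 5 4 6 10)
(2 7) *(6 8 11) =(2 7)(6 8 11) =[0, 1, 7, 3, 4, 5, 8, 2, 11, 9, 10, 6]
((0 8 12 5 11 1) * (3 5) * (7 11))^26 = ((0 8 12 3 5 7 11 1))^26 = (0 12 5 11)(1 8 3 7)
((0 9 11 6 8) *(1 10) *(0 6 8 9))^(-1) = ((1 10)(6 9 11 8))^(-1) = (1 10)(6 8 11 9)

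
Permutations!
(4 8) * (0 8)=(0 8 4)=[8, 1, 2, 3, 0, 5, 6, 7, 4]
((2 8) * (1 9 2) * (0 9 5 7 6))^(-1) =(0 6 7 5 1 8 2 9)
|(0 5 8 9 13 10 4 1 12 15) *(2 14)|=10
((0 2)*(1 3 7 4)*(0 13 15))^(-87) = (0 2 13 15)(1 3 7 4)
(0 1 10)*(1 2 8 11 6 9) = [2, 10, 8, 3, 4, 5, 9, 7, 11, 1, 0, 6] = (0 2 8 11 6 9 1 10)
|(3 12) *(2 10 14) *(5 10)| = |(2 5 10 14)(3 12)| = 4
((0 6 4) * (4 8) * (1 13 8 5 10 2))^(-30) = ((0 6 5 10 2 1 13 8 4))^(-30) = (0 13 10)(1 5 4)(2 6 8)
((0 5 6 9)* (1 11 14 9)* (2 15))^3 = ((0 5 6 1 11 14 9)(2 15))^3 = (0 1 9 6 14 5 11)(2 15)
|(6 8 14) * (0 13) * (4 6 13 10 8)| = |(0 10 8 14 13)(4 6)| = 10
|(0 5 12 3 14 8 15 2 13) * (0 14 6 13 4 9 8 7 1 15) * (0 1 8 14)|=24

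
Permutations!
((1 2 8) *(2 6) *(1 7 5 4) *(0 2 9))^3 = (0 7 1)(2 5 6)(4 9 8)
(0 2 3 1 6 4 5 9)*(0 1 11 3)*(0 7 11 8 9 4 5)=[2, 6, 7, 8, 0, 4, 5, 11, 9, 1, 10, 3]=(0 2 7 11 3 8 9 1 6 5 4)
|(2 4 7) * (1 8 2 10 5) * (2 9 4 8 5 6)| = |(1 5)(2 8 9 4 7 10 6)| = 14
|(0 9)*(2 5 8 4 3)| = 10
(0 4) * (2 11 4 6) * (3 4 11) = (11)(0 6 2 3 4) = [6, 1, 3, 4, 0, 5, 2, 7, 8, 9, 10, 11]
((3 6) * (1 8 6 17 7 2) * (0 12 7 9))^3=(0 2 6 9 7 8 17 12 1 3)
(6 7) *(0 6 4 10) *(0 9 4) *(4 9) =(0 6 7)(4 10) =[6, 1, 2, 3, 10, 5, 7, 0, 8, 9, 4]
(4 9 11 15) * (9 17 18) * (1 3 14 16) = (1 3 14 16)(4 17 18 9 11 15) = [0, 3, 2, 14, 17, 5, 6, 7, 8, 11, 10, 15, 12, 13, 16, 4, 1, 18, 9]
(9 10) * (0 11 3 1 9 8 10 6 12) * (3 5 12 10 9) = (0 11 5 12)(1 3)(6 10 8 9) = [11, 3, 2, 1, 4, 12, 10, 7, 9, 6, 8, 5, 0]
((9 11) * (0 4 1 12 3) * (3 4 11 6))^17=((0 11 9 6 3)(1 12 4))^17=(0 9 3 11 6)(1 4 12)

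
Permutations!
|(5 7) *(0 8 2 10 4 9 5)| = |(0 8 2 10 4 9 5 7)| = 8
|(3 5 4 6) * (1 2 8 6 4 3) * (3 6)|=|(1 2 8 3 5 6)|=6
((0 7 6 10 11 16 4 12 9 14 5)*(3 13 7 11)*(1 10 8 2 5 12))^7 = ((0 11 16 4 1 10 3 13 7 6 8 2 5)(9 14 12))^7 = (0 13 11 7 16 6 4 8 1 2 10 5 3)(9 14 12)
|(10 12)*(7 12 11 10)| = 2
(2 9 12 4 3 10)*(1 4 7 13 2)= (1 4 3 10)(2 9 12 7 13)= [0, 4, 9, 10, 3, 5, 6, 13, 8, 12, 1, 11, 7, 2]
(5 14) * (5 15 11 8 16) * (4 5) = [0, 1, 2, 3, 5, 14, 6, 7, 16, 9, 10, 8, 12, 13, 15, 11, 4] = (4 5 14 15 11 8 16)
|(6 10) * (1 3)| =|(1 3)(6 10)| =2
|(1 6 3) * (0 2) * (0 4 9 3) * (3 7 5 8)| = 10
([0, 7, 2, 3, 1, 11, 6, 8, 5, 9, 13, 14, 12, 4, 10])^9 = (14)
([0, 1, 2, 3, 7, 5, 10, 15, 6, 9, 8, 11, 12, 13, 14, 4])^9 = (15)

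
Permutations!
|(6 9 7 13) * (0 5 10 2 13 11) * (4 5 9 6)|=20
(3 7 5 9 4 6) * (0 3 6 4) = (0 3 7 5 9) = [3, 1, 2, 7, 4, 9, 6, 5, 8, 0]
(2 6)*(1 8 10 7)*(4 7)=(1 8 10 4 7)(2 6)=[0, 8, 6, 3, 7, 5, 2, 1, 10, 9, 4]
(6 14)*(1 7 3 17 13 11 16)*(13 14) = (1 7 3 17 14 6 13 11 16) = [0, 7, 2, 17, 4, 5, 13, 3, 8, 9, 10, 16, 12, 11, 6, 15, 1, 14]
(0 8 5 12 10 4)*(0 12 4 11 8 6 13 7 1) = (0 6 13 7 1)(4 12 10 11 8 5) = [6, 0, 2, 3, 12, 4, 13, 1, 5, 9, 11, 8, 10, 7]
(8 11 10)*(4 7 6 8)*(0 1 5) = (0 1 5)(4 7 6 8 11 10) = [1, 5, 2, 3, 7, 0, 8, 6, 11, 9, 4, 10]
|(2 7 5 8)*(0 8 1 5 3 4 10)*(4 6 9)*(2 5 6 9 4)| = |(0 8 5 1 6 4 10)(2 7 3 9)| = 28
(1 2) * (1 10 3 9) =(1 2 10 3 9) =[0, 2, 10, 9, 4, 5, 6, 7, 8, 1, 3]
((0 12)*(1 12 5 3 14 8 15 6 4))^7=((0 5 3 14 8 15 6 4 1 12))^7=(0 4 8 5 1 15 3 12 6 14)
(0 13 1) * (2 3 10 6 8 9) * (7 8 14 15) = (0 13 1)(2 3 10 6 14 15 7 8 9) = [13, 0, 3, 10, 4, 5, 14, 8, 9, 2, 6, 11, 12, 1, 15, 7]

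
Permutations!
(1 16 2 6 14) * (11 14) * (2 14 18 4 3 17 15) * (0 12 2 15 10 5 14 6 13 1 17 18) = (0 12 2 13 1 16 6 11)(3 18 4)(5 14 17 10) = [12, 16, 13, 18, 3, 14, 11, 7, 8, 9, 5, 0, 2, 1, 17, 15, 6, 10, 4]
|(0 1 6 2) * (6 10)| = 5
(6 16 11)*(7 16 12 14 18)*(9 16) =(6 12 14 18 7 9 16 11) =[0, 1, 2, 3, 4, 5, 12, 9, 8, 16, 10, 6, 14, 13, 18, 15, 11, 17, 7]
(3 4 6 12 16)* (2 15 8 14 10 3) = (2 15 8 14 10 3 4 6 12 16) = [0, 1, 15, 4, 6, 5, 12, 7, 14, 9, 3, 11, 16, 13, 10, 8, 2]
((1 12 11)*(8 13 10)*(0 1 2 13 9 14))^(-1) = (0 14 9 8 10 13 2 11 12 1)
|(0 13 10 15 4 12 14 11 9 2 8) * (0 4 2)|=|(0 13 10 15 2 8 4 12 14 11 9)|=11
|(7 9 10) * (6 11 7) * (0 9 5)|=7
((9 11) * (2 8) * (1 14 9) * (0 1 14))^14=((0 1)(2 8)(9 11 14))^14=(9 14 11)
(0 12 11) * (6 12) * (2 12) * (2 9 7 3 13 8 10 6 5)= (0 5 2 12 11)(3 13 8 10 6 9 7)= [5, 1, 12, 13, 4, 2, 9, 3, 10, 7, 6, 0, 11, 8]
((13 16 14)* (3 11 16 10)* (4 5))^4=((3 11 16 14 13 10)(4 5))^4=(3 13 16)(10 14 11)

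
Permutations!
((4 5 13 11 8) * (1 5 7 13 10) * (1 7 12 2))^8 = ((1 5 10 7 13 11 8 4 12 2))^8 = (1 12 8 13 10)(2 4 11 7 5)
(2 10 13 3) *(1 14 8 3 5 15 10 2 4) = (1 14 8 3 4)(5 15 10 13) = [0, 14, 2, 4, 1, 15, 6, 7, 3, 9, 13, 11, 12, 5, 8, 10]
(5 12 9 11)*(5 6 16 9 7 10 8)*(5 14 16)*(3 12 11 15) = [0, 1, 2, 12, 4, 11, 5, 10, 14, 15, 8, 6, 7, 13, 16, 3, 9] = (3 12 7 10 8 14 16 9 15)(5 11 6)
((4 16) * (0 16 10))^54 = ((0 16 4 10))^54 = (0 4)(10 16)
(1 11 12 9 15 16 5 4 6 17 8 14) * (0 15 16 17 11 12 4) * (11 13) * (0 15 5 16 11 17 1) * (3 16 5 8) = (0 8 14)(1 12 9 11 4 6 13 17 3 16 5 15) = [8, 12, 2, 16, 6, 15, 13, 7, 14, 11, 10, 4, 9, 17, 0, 1, 5, 3]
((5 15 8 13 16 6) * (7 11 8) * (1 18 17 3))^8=(18)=((1 18 17 3)(5 15 7 11 8 13 16 6))^8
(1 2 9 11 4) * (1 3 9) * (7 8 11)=[0, 2, 1, 9, 3, 5, 6, 8, 11, 7, 10, 4]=(1 2)(3 9 7 8 11 4)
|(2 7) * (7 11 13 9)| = |(2 11 13 9 7)| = 5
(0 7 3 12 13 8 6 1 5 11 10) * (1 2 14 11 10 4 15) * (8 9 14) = (0 7 3 12 13 9 14 11 4 15 1 5 10)(2 8 6) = [7, 5, 8, 12, 15, 10, 2, 3, 6, 14, 0, 4, 13, 9, 11, 1]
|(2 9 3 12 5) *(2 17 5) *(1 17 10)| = |(1 17 5 10)(2 9 3 12)| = 4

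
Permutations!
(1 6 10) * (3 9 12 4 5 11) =(1 6 10)(3 9 12 4 5 11) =[0, 6, 2, 9, 5, 11, 10, 7, 8, 12, 1, 3, 4]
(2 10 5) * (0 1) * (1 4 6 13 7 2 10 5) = (0 4 6 13 7 2 5 10 1) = [4, 0, 5, 3, 6, 10, 13, 2, 8, 9, 1, 11, 12, 7]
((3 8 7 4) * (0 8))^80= ((0 8 7 4 3))^80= (8)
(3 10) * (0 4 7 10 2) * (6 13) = (0 4 7 10 3 2)(6 13) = [4, 1, 0, 2, 7, 5, 13, 10, 8, 9, 3, 11, 12, 6]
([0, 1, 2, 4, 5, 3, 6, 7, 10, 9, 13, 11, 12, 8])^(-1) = [0, 1, 2, 5, 3, 4, 6, 7, 13, 9, 8, 11, 12, 10]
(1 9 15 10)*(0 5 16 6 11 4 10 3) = (0 5 16 6 11 4 10 1 9 15 3) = [5, 9, 2, 0, 10, 16, 11, 7, 8, 15, 1, 4, 12, 13, 14, 3, 6]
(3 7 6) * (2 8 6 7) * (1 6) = (1 6 3 2 8) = [0, 6, 8, 2, 4, 5, 3, 7, 1]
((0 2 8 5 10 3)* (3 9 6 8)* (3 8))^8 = ((0 2 8 5 10 9 6 3))^8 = (10)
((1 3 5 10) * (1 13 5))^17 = (1 3)(5 13 10)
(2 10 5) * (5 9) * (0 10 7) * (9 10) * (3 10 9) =(0 3 10 9 5 2 7) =[3, 1, 7, 10, 4, 2, 6, 0, 8, 5, 9]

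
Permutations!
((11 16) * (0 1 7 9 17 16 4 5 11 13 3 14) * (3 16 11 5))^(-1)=((0 1 7 9 17 11 4 3 14)(13 16))^(-1)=(0 14 3 4 11 17 9 7 1)(13 16)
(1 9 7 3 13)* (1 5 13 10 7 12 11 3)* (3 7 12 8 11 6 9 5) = (1 5 13 3 10 12 6 9 8 11 7) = [0, 5, 2, 10, 4, 13, 9, 1, 11, 8, 12, 7, 6, 3]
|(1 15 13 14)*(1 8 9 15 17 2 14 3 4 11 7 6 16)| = |(1 17 2 14 8 9 15 13 3 4 11 7 6 16)| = 14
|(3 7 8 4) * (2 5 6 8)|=7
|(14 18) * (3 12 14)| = 4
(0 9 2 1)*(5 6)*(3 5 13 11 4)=(0 9 2 1)(3 5 6 13 11 4)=[9, 0, 1, 5, 3, 6, 13, 7, 8, 2, 10, 4, 12, 11]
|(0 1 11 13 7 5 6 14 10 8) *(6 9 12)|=12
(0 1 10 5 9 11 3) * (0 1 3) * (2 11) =(0 3 1 10 5 9 2 11) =[3, 10, 11, 1, 4, 9, 6, 7, 8, 2, 5, 0]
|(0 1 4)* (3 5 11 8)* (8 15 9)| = 6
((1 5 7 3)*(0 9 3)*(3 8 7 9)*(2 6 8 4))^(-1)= ((0 3 1 5 9 4 2 6 8 7))^(-1)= (0 7 8 6 2 4 9 5 1 3)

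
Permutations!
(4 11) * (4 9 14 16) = (4 11 9 14 16) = [0, 1, 2, 3, 11, 5, 6, 7, 8, 14, 10, 9, 12, 13, 16, 15, 4]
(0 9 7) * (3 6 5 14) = (0 9 7)(3 6 5 14) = [9, 1, 2, 6, 4, 14, 5, 0, 8, 7, 10, 11, 12, 13, 3]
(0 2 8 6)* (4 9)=(0 2 8 6)(4 9)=[2, 1, 8, 3, 9, 5, 0, 7, 6, 4]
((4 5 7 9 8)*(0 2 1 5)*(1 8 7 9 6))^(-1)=(0 4 8 2)(1 6 7 9 5)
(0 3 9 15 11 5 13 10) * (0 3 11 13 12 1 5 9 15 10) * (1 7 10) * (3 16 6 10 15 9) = [11, 5, 2, 9, 4, 12, 10, 15, 8, 1, 16, 3, 7, 0, 14, 13, 6] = (0 11 3 9 1 5 12 7 15 13)(6 10 16)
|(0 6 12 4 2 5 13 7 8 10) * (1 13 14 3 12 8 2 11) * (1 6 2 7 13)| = 11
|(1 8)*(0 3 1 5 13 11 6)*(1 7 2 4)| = |(0 3 7 2 4 1 8 5 13 11 6)| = 11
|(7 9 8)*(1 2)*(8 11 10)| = |(1 2)(7 9 11 10 8)| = 10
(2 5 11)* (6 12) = (2 5 11)(6 12) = [0, 1, 5, 3, 4, 11, 12, 7, 8, 9, 10, 2, 6]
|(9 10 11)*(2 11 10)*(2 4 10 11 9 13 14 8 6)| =|(2 9 4 10 11 13 14 8 6)| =9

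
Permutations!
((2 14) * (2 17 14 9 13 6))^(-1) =(2 6 13 9)(14 17)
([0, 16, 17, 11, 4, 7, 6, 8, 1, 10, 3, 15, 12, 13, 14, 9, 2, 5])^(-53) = [0, 17, 7, 15, 4, 1, 6, 16, 2, 3, 11, 9, 12, 13, 14, 10, 5, 8]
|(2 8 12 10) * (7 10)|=5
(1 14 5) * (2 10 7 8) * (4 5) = (1 14 4 5)(2 10 7 8) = [0, 14, 10, 3, 5, 1, 6, 8, 2, 9, 7, 11, 12, 13, 4]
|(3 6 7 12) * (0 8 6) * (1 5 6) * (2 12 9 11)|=|(0 8 1 5 6 7 9 11 2 12 3)|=11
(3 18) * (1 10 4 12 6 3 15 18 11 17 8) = (1 10 4 12 6 3 11 17 8)(15 18) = [0, 10, 2, 11, 12, 5, 3, 7, 1, 9, 4, 17, 6, 13, 14, 18, 16, 8, 15]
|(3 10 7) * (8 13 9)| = 3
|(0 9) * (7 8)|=|(0 9)(7 8)|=2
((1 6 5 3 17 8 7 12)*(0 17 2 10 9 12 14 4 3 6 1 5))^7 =((0 17 8 7 14 4 3 2 10 9 12 5 6))^7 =(0 2 17 10 8 9 7 12 14 5 4 6 3)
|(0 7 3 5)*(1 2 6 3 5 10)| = 15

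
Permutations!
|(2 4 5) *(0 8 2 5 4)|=3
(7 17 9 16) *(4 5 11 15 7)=(4 5 11 15 7 17 9 16)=[0, 1, 2, 3, 5, 11, 6, 17, 8, 16, 10, 15, 12, 13, 14, 7, 4, 9]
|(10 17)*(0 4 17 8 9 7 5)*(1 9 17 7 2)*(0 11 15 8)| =|(0 4 7 5 11 15 8 17 10)(1 9 2)| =9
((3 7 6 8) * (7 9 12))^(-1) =(3 8 6 7 12 9)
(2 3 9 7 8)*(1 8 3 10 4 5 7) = [0, 8, 10, 9, 5, 7, 6, 3, 2, 1, 4] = (1 8 2 10 4 5 7 3 9)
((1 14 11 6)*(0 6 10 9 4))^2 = (0 1 11 9)(4 6 14 10)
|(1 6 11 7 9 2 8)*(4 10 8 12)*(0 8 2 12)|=11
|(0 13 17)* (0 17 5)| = |(17)(0 13 5)| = 3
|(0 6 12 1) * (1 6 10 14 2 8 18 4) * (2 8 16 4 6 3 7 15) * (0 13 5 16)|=|(0 10 14 8 18 6 12 3 7 15 2)(1 13 5 16 4)|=55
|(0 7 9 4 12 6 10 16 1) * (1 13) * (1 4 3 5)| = |(0 7 9 3 5 1)(4 12 6 10 16 13)| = 6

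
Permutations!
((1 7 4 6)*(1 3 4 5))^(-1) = (1 5 7)(3 6 4)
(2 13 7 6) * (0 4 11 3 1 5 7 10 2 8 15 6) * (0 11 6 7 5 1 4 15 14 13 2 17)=(0 15 7 11 3 4 6 8 14 13 10 17)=[15, 1, 2, 4, 6, 5, 8, 11, 14, 9, 17, 3, 12, 10, 13, 7, 16, 0]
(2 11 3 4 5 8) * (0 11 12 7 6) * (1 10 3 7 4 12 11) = [1, 10, 11, 12, 5, 8, 0, 6, 2, 9, 3, 7, 4] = (0 1 10 3 12 4 5 8 2 11 7 6)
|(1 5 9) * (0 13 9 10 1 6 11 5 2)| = 9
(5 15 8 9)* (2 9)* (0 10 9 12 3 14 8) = [10, 1, 12, 14, 4, 15, 6, 7, 2, 5, 9, 11, 3, 13, 8, 0] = (0 10 9 5 15)(2 12 3 14 8)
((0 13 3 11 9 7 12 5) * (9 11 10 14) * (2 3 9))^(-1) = (0 5 12 7 9 13)(2 14 10 3)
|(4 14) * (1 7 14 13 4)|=6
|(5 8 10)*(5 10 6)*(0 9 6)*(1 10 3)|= |(0 9 6 5 8)(1 10 3)|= 15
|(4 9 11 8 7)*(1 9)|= 6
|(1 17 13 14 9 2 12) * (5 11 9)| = |(1 17 13 14 5 11 9 2 12)| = 9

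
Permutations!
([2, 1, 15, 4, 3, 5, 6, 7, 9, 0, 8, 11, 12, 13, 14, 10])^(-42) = (15)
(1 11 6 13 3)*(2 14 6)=(1 11 2 14 6 13 3)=[0, 11, 14, 1, 4, 5, 13, 7, 8, 9, 10, 2, 12, 3, 6]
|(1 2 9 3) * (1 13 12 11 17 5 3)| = 6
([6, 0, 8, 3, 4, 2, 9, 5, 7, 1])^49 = [6, 0, 8, 3, 4, 2, 9, 5, 7, 1]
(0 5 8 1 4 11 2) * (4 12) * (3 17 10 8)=(0 5 3 17 10 8 1 12 4 11 2)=[5, 12, 0, 17, 11, 3, 6, 7, 1, 9, 8, 2, 4, 13, 14, 15, 16, 10]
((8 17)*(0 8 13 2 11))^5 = ((0 8 17 13 2 11))^5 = (0 11 2 13 17 8)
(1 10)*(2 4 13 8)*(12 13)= [0, 10, 4, 3, 12, 5, 6, 7, 2, 9, 1, 11, 13, 8]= (1 10)(2 4 12 13 8)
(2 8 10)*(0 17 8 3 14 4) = (0 17 8 10 2 3 14 4) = [17, 1, 3, 14, 0, 5, 6, 7, 10, 9, 2, 11, 12, 13, 4, 15, 16, 8]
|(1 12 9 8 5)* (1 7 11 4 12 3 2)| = |(1 3 2)(4 12 9 8 5 7 11)| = 21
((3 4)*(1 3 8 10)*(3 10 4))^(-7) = (1 10)(4 8)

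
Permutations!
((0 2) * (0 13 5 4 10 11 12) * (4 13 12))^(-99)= (5 13)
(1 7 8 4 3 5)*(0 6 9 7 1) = (0 6 9 7 8 4 3 5) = [6, 1, 2, 5, 3, 0, 9, 8, 4, 7]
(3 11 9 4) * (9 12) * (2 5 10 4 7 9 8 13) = [0, 1, 5, 11, 3, 10, 6, 9, 13, 7, 4, 12, 8, 2] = (2 5 10 4 3 11 12 8 13)(7 9)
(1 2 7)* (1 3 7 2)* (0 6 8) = [6, 1, 2, 7, 4, 5, 8, 3, 0] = (0 6 8)(3 7)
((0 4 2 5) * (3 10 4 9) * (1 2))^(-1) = (0 5 2 1 4 10 3 9)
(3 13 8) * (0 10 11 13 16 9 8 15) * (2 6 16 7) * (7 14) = (0 10 11 13 15)(2 6 16 9 8 3 14 7) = [10, 1, 6, 14, 4, 5, 16, 2, 3, 8, 11, 13, 12, 15, 7, 0, 9]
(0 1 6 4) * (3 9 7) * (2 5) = (0 1 6 4)(2 5)(3 9 7) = [1, 6, 5, 9, 0, 2, 4, 3, 8, 7]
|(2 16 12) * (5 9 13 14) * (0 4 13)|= 6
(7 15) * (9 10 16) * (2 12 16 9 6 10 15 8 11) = (2 12 16 6 10 9 15 7 8 11) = [0, 1, 12, 3, 4, 5, 10, 8, 11, 15, 9, 2, 16, 13, 14, 7, 6]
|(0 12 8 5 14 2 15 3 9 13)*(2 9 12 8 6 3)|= |(0 8 5 14 9 13)(2 15)(3 12 6)|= 6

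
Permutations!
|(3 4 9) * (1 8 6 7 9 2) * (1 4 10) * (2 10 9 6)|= |(1 8 2 4 10)(3 9)(6 7)|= 10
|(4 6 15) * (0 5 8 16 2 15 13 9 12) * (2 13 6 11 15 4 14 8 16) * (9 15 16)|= |(0 5 9 12)(2 4 11 16 13 15 14 8)|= 8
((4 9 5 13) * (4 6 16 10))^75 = (4 16 13 9 10 6 5)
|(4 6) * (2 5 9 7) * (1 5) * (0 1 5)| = 4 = |(0 1)(2 5 9 7)(4 6)|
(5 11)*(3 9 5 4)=(3 9 5 11 4)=[0, 1, 2, 9, 3, 11, 6, 7, 8, 5, 10, 4]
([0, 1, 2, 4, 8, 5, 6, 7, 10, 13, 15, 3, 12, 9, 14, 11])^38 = [0, 1, 2, 8, 10, 5, 6, 7, 15, 9, 11, 4, 12, 13, 14, 3]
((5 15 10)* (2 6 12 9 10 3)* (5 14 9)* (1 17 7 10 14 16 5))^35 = ((1 17 7 10 16 5 15 3 2 6 12)(9 14))^35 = (1 7 16 15 2 12 17 10 5 3 6)(9 14)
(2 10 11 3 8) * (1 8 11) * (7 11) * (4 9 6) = (1 8 2 10)(3 7 11)(4 9 6) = [0, 8, 10, 7, 9, 5, 4, 11, 2, 6, 1, 3]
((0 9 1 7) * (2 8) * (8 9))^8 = ((0 8 2 9 1 7))^8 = (0 2 1)(7 8 9)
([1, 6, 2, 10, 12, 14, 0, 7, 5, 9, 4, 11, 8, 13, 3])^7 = (14)(0 1 6)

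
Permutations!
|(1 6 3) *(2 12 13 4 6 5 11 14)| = 10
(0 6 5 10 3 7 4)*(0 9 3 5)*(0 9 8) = (0 6 9 3 7 4 8)(5 10) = [6, 1, 2, 7, 8, 10, 9, 4, 0, 3, 5]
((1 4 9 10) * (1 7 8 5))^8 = (1 4 9 10 7 8 5)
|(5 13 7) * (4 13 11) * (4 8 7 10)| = |(4 13 10)(5 11 8 7)| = 12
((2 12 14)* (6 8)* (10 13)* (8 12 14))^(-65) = ((2 14)(6 12 8)(10 13))^(-65) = (2 14)(6 12 8)(10 13)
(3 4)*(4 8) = (3 8 4) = [0, 1, 2, 8, 3, 5, 6, 7, 4]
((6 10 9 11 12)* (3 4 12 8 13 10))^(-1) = (3 6 12 4)(8 11 9 10 13)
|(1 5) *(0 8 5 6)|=|(0 8 5 1 6)|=5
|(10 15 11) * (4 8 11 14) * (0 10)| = |(0 10 15 14 4 8 11)| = 7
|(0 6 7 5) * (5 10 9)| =|(0 6 7 10 9 5)| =6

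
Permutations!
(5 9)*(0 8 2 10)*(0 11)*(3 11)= [8, 1, 10, 11, 4, 9, 6, 7, 2, 5, 3, 0]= (0 8 2 10 3 11)(5 9)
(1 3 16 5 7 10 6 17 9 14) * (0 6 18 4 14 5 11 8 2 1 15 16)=(0 6 17 9 5 7 10 18 4 14 15 16 11 8 2 1 3)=[6, 3, 1, 0, 14, 7, 17, 10, 2, 5, 18, 8, 12, 13, 15, 16, 11, 9, 4]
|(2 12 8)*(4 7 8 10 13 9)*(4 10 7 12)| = |(2 4 12 7 8)(9 10 13)| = 15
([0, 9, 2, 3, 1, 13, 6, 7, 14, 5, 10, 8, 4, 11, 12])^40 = (1 11 4 13 12 5 14 9 8)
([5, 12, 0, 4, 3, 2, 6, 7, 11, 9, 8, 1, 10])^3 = (1 8 12 11 10)(3 4)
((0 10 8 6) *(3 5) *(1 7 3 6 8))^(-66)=((0 10 1 7 3 5 6))^(-66)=(0 3 10 5 1 6 7)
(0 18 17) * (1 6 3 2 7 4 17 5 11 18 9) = [9, 6, 7, 2, 17, 11, 3, 4, 8, 1, 10, 18, 12, 13, 14, 15, 16, 0, 5] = (0 9 1 6 3 2 7 4 17)(5 11 18)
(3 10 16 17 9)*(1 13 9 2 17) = (1 13 9 3 10 16)(2 17) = [0, 13, 17, 10, 4, 5, 6, 7, 8, 3, 16, 11, 12, 9, 14, 15, 1, 2]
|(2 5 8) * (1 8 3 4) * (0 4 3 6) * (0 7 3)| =|(0 4 1 8 2 5 6 7 3)| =9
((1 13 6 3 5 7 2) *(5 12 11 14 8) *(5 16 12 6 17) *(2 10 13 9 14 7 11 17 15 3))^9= ((1 9 14 8 16 12 17 5 11 7 10 13 15 3 6 2))^9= (1 7 14 13 16 3 17 2 11 9 10 8 15 12 6 5)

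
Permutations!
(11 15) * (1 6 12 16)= (1 6 12 16)(11 15)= [0, 6, 2, 3, 4, 5, 12, 7, 8, 9, 10, 15, 16, 13, 14, 11, 1]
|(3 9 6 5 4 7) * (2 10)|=|(2 10)(3 9 6 5 4 7)|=6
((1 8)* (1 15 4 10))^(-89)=(1 8 15 4 10)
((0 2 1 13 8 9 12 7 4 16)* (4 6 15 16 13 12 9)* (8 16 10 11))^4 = ((0 2 1 12 7 6 15 10 11 8 4 13 16))^4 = (0 7 11 16 12 10 13 1 15 4 2 6 8)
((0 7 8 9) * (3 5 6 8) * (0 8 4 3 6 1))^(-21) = (8 9)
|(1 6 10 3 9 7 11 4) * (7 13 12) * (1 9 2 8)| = 6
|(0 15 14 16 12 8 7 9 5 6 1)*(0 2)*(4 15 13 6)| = 45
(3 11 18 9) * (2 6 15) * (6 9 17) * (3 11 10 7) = (2 9 11 18 17 6 15)(3 10 7) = [0, 1, 9, 10, 4, 5, 15, 3, 8, 11, 7, 18, 12, 13, 14, 2, 16, 6, 17]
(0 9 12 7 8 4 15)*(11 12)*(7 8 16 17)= (0 9 11 12 8 4 15)(7 16 17)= [9, 1, 2, 3, 15, 5, 6, 16, 4, 11, 10, 12, 8, 13, 14, 0, 17, 7]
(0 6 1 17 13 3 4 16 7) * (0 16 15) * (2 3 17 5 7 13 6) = (0 2 3 4 15)(1 5 7 16 13 17 6) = [2, 5, 3, 4, 15, 7, 1, 16, 8, 9, 10, 11, 12, 17, 14, 0, 13, 6]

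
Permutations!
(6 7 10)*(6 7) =[0, 1, 2, 3, 4, 5, 6, 10, 8, 9, 7] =(7 10)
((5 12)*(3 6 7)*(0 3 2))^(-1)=((0 3 6 7 2)(5 12))^(-1)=(0 2 7 6 3)(5 12)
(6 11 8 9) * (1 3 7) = (1 3 7)(6 11 8 9) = [0, 3, 2, 7, 4, 5, 11, 1, 9, 6, 10, 8]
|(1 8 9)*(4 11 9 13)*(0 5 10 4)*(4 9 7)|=21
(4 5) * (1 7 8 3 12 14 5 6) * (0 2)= (0 2)(1 7 8 3 12 14 5 4 6)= [2, 7, 0, 12, 6, 4, 1, 8, 3, 9, 10, 11, 14, 13, 5]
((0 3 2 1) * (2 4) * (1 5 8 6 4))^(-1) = (0 1 3)(2 4 6 8 5)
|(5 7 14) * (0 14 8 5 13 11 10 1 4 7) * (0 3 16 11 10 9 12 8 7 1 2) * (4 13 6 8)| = 15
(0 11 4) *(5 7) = (0 11 4)(5 7) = [11, 1, 2, 3, 0, 7, 6, 5, 8, 9, 10, 4]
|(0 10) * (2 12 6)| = 6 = |(0 10)(2 12 6)|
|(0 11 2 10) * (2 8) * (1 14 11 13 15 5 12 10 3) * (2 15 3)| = |(0 13 3 1 14 11 8 15 5 12 10)| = 11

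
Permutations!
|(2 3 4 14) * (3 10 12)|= |(2 10 12 3 4 14)|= 6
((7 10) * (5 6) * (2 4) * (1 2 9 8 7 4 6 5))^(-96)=(4 10 7 8 9)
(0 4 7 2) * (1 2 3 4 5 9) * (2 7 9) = (0 5 2)(1 7 3 4 9) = [5, 7, 0, 4, 9, 2, 6, 3, 8, 1]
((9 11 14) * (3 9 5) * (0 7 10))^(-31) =((0 7 10)(3 9 11 14 5))^(-31) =(0 10 7)(3 5 14 11 9)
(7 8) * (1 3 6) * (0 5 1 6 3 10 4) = [5, 10, 2, 3, 0, 1, 6, 8, 7, 9, 4] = (0 5 1 10 4)(7 8)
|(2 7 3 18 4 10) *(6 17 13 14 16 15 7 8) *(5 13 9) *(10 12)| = 16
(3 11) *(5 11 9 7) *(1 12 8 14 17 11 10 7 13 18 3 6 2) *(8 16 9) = (1 12 16 9 13 18 3 8 14 17 11 6 2)(5 10 7) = [0, 12, 1, 8, 4, 10, 2, 5, 14, 13, 7, 6, 16, 18, 17, 15, 9, 11, 3]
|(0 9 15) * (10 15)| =|(0 9 10 15)| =4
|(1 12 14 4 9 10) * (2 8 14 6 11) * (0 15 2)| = |(0 15 2 8 14 4 9 10 1 12 6 11)| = 12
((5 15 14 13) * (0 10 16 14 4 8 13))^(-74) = (0 16)(4 8 13 5 15)(10 14)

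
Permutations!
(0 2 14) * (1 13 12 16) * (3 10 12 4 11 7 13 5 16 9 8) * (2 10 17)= (0 10 12 9 8 3 17 2 14)(1 5 16)(4 11 7 13)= [10, 5, 14, 17, 11, 16, 6, 13, 3, 8, 12, 7, 9, 4, 0, 15, 1, 2]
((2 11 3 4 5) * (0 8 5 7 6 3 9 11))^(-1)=(0 2 5 8)(3 6 7 4)(9 11)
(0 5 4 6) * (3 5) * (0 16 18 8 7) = (0 3 5 4 6 16 18 8 7) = [3, 1, 2, 5, 6, 4, 16, 0, 7, 9, 10, 11, 12, 13, 14, 15, 18, 17, 8]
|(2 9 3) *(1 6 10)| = 3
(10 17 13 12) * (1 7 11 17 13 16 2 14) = (1 7 11 17 16 2 14)(10 13 12) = [0, 7, 14, 3, 4, 5, 6, 11, 8, 9, 13, 17, 10, 12, 1, 15, 2, 16]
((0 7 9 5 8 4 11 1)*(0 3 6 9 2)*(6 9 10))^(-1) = ((0 7 2)(1 3 9 5 8 4 11)(6 10))^(-1) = (0 2 7)(1 11 4 8 5 9 3)(6 10)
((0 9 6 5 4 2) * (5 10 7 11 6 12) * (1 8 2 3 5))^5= (0 2 8 1 12 9)(3 4 5)(6 10 7 11)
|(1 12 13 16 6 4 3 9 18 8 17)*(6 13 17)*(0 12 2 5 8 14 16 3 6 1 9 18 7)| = 20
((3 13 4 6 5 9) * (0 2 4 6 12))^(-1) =((0 2 4 12)(3 13 6 5 9))^(-1) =(0 12 4 2)(3 9 5 6 13)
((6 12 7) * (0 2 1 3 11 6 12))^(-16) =(12)(0 1 11)(2 3 6)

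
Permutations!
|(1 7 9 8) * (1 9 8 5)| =5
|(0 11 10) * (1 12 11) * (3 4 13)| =15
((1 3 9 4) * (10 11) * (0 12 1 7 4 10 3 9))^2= (0 1 10 3 12 9 11)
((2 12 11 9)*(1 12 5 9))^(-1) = (1 11 12)(2 9 5)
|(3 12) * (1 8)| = 2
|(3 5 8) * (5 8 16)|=2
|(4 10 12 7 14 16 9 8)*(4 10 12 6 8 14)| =|(4 12 7)(6 8 10)(9 14 16)| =3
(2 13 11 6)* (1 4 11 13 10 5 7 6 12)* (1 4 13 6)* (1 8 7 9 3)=(1 13 6 2 10 5 9 3)(4 11 12)(7 8)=[0, 13, 10, 1, 11, 9, 2, 8, 7, 3, 5, 12, 4, 6]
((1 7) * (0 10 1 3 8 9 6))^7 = (0 6 9 8 3 7 1 10)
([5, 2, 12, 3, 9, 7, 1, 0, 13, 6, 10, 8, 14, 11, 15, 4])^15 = [0, 6, 1, 3, 15, 5, 9, 7, 8, 4, 10, 11, 2, 13, 12, 14]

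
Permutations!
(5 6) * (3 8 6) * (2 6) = (2 6 5 3 8) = [0, 1, 6, 8, 4, 3, 5, 7, 2]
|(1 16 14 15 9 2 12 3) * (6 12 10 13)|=|(1 16 14 15 9 2 10 13 6 12 3)|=11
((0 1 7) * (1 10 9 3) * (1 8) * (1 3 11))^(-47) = ((0 10 9 11 1 7)(3 8))^(-47) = (0 10 9 11 1 7)(3 8)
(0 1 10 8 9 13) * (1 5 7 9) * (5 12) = (0 12 5 7 9 13)(1 10 8) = [12, 10, 2, 3, 4, 7, 6, 9, 1, 13, 8, 11, 5, 0]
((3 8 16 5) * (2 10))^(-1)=((2 10)(3 8 16 5))^(-1)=(2 10)(3 5 16 8)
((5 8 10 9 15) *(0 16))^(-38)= ((0 16)(5 8 10 9 15))^(-38)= (16)(5 10 15 8 9)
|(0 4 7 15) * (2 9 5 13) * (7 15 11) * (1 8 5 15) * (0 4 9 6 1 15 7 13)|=|(0 9 7 11 13 2 6 1 8 5)(4 15)|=10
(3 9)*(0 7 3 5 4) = [7, 1, 2, 9, 0, 4, 6, 3, 8, 5] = (0 7 3 9 5 4)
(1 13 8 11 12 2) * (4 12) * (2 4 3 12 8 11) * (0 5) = (0 5)(1 13 11 3 12 4 8 2) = [5, 13, 1, 12, 8, 0, 6, 7, 2, 9, 10, 3, 4, 11]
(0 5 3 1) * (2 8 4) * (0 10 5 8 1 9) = [8, 10, 1, 9, 2, 3, 6, 7, 4, 0, 5] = (0 8 4 2 1 10 5 3 9)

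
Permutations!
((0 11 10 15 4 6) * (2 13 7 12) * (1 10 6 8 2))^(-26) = ((0 11 6)(1 10 15 4 8 2 13 7 12))^(-26) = (0 11 6)(1 10 15 4 8 2 13 7 12)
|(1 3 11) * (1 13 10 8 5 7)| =|(1 3 11 13 10 8 5 7)| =8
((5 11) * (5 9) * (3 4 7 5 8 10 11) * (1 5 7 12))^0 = ((1 5 3 4 12)(8 10 11 9))^0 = (12)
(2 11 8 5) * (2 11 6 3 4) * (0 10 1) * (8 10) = (0 8 5 11 10 1)(2 6 3 4) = [8, 0, 6, 4, 2, 11, 3, 7, 5, 9, 1, 10]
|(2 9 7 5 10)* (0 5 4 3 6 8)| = |(0 5 10 2 9 7 4 3 6 8)| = 10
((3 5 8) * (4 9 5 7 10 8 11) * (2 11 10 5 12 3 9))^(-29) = ((2 11 4)(3 7 5 10 8 9 12))^(-29) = (2 11 4)(3 12 9 8 10 5 7)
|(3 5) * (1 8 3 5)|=|(1 8 3)|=3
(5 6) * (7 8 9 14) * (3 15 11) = (3 15 11)(5 6)(7 8 9 14) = [0, 1, 2, 15, 4, 6, 5, 8, 9, 14, 10, 3, 12, 13, 7, 11]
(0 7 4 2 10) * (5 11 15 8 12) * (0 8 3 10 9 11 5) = (0 7 4 2 9 11 15 3 10 8 12) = [7, 1, 9, 10, 2, 5, 6, 4, 12, 11, 8, 15, 0, 13, 14, 3]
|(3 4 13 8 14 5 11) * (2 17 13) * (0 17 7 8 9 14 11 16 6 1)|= 18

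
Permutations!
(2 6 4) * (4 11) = (2 6 11 4) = [0, 1, 6, 3, 2, 5, 11, 7, 8, 9, 10, 4]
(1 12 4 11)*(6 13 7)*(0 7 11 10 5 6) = (0 7)(1 12 4 10 5 6 13 11) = [7, 12, 2, 3, 10, 6, 13, 0, 8, 9, 5, 1, 4, 11]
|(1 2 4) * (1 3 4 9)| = 6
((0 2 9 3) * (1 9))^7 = ((0 2 1 9 3))^7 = (0 1 3 2 9)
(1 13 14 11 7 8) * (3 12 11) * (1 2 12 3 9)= (1 13 14 9)(2 12 11 7 8)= [0, 13, 12, 3, 4, 5, 6, 8, 2, 1, 10, 7, 11, 14, 9]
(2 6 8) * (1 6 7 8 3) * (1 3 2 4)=(1 6 2 7 8 4)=[0, 6, 7, 3, 1, 5, 2, 8, 4]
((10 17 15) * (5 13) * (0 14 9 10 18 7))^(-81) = (0 7 18 15 17 10 9 14)(5 13) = ((0 14 9 10 17 15 18 7)(5 13))^(-81)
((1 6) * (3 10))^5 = (1 6)(3 10) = ((1 6)(3 10))^5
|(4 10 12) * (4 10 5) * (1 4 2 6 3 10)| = |(1 4 5 2 6 3 10 12)| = 8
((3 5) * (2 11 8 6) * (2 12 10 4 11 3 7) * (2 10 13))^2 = ((2 3 5 7 10 4 11 8 6 12 13))^2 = (2 5 10 11 6 13 3 7 4 8 12)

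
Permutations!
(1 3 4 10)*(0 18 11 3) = (0 18 11 3 4 10 1) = [18, 0, 2, 4, 10, 5, 6, 7, 8, 9, 1, 3, 12, 13, 14, 15, 16, 17, 11]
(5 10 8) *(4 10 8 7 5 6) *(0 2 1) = [2, 0, 1, 3, 10, 8, 4, 5, 6, 9, 7] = (0 2 1)(4 10 7 5 8 6)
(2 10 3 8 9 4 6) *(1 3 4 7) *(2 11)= [0, 3, 10, 8, 6, 5, 11, 1, 9, 7, 4, 2]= (1 3 8 9 7)(2 10 4 6 11)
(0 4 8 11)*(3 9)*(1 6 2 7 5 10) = (0 4 8 11)(1 6 2 7 5 10)(3 9) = [4, 6, 7, 9, 8, 10, 2, 5, 11, 3, 1, 0]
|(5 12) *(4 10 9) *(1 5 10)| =|(1 5 12 10 9 4)| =6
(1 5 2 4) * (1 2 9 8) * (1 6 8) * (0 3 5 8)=(0 3 5 9 1 8 6)(2 4)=[3, 8, 4, 5, 2, 9, 0, 7, 6, 1]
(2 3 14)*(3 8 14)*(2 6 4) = (2 8 14 6 4) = [0, 1, 8, 3, 2, 5, 4, 7, 14, 9, 10, 11, 12, 13, 6]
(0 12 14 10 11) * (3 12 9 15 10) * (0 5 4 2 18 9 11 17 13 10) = (0 11 5 4 2 18 9 15)(3 12 14)(10 17 13) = [11, 1, 18, 12, 2, 4, 6, 7, 8, 15, 17, 5, 14, 10, 3, 0, 16, 13, 9]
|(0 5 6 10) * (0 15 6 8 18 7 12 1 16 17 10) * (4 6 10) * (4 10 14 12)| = 7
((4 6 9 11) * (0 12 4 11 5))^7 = ((0 12 4 6 9 5))^7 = (0 12 4 6 9 5)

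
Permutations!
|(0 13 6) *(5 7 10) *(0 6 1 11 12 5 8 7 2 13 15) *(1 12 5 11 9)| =|(0 15)(1 9)(2 13 12 11 5)(7 10 8)| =30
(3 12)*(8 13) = (3 12)(8 13) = [0, 1, 2, 12, 4, 5, 6, 7, 13, 9, 10, 11, 3, 8]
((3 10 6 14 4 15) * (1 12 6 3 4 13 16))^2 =(1 6 13)(12 14 16)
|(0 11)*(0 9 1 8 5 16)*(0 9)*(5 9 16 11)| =3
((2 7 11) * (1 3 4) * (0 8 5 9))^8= ((0 8 5 9)(1 3 4)(2 7 11))^8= (1 4 3)(2 11 7)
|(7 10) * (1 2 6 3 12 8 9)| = 14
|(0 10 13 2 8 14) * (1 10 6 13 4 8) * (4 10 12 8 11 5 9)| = 8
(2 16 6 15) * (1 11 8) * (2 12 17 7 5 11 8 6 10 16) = (1 8)(5 11 6 15 12 17 7)(10 16) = [0, 8, 2, 3, 4, 11, 15, 5, 1, 9, 16, 6, 17, 13, 14, 12, 10, 7]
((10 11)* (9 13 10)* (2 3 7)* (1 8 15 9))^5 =((1 8 15 9 13 10 11)(2 3 7))^5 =(1 10 9 8 11 13 15)(2 7 3)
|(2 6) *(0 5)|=|(0 5)(2 6)|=2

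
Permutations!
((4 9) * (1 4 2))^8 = (9)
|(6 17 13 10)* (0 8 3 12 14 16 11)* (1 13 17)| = 28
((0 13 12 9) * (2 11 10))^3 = ((0 13 12 9)(2 11 10))^3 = (0 9 12 13)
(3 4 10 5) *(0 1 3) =(0 1 3 4 10 5) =[1, 3, 2, 4, 10, 0, 6, 7, 8, 9, 5]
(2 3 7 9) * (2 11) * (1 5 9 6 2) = (1 5 9 11)(2 3 7 6) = [0, 5, 3, 7, 4, 9, 2, 6, 8, 11, 10, 1]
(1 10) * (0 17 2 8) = (0 17 2 8)(1 10) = [17, 10, 8, 3, 4, 5, 6, 7, 0, 9, 1, 11, 12, 13, 14, 15, 16, 2]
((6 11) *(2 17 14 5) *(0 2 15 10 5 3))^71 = (0 2 17 14 3)(5 10 15)(6 11) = ((0 2 17 14 3)(5 15 10)(6 11))^71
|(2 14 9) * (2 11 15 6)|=6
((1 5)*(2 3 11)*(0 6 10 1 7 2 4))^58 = (0 11 2 5 10)(1 6 4 3 7)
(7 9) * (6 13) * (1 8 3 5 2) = [0, 8, 1, 5, 4, 2, 13, 9, 3, 7, 10, 11, 12, 6] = (1 8 3 5 2)(6 13)(7 9)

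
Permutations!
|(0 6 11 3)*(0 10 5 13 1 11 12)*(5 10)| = 15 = |(0 6 12)(1 11 3 5 13)|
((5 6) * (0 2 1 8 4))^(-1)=(0 4 8 1 2)(5 6)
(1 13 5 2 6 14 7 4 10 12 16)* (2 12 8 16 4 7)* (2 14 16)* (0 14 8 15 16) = (0 14 8 2 6)(1 13 5 12 4 10 15 16) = [14, 13, 6, 3, 10, 12, 0, 7, 2, 9, 15, 11, 4, 5, 8, 16, 1]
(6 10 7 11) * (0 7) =[7, 1, 2, 3, 4, 5, 10, 11, 8, 9, 0, 6] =(0 7 11 6 10)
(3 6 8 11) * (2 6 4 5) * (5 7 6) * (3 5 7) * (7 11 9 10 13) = [0, 1, 11, 4, 3, 2, 8, 6, 9, 10, 13, 5, 12, 7] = (2 11 5)(3 4)(6 8 9 10 13 7)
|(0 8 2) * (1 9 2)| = |(0 8 1 9 2)| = 5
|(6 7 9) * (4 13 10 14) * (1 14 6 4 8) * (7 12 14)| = 10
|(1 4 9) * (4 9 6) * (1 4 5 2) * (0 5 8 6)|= |(0 5 2 1 9 4)(6 8)|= 6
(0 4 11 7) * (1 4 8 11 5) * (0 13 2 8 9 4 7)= (0 9 4 5 1 7 13 2 8 11)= [9, 7, 8, 3, 5, 1, 6, 13, 11, 4, 10, 0, 12, 2]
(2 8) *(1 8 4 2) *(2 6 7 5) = [0, 8, 4, 3, 6, 2, 7, 5, 1] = (1 8)(2 4 6 7 5)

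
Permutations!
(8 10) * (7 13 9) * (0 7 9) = (0 7 13)(8 10) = [7, 1, 2, 3, 4, 5, 6, 13, 10, 9, 8, 11, 12, 0]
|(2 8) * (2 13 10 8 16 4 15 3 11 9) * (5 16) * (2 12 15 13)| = 35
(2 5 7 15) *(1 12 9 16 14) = (1 12 9 16 14)(2 5 7 15) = [0, 12, 5, 3, 4, 7, 6, 15, 8, 16, 10, 11, 9, 13, 1, 2, 14]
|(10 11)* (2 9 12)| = 6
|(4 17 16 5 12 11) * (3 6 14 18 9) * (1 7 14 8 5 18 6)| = 14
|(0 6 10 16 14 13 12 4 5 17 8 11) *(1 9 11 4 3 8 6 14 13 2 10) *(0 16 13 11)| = |(0 14 2 10 13 12 3 8 4 5 17 6 1 9)(11 16)| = 14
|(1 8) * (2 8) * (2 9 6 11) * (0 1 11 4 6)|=|(0 1 9)(2 8 11)(4 6)|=6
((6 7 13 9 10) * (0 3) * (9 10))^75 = (0 3)(6 10 13 7)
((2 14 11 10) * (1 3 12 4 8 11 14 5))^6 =((14)(1 3 12 4 8 11 10 2 5))^6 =(14)(1 10 4)(2 8 3)(5 11 12)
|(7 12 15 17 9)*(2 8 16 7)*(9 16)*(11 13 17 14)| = 24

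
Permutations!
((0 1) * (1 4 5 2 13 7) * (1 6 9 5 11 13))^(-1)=(0 1 2 5 9 6 7 13 11 4)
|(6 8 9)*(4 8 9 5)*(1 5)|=4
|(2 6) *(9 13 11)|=6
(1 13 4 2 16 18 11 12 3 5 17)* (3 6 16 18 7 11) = (1 13 4 2 18 3 5 17)(6 16 7 11 12) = [0, 13, 18, 5, 2, 17, 16, 11, 8, 9, 10, 12, 6, 4, 14, 15, 7, 1, 3]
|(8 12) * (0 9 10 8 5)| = 6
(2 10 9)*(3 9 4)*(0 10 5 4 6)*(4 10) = (0 4 3 9 2 5 10 6) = [4, 1, 5, 9, 3, 10, 0, 7, 8, 2, 6]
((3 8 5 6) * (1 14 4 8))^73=(1 8 3 4 6 14 5)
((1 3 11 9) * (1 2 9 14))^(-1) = ((1 3 11 14)(2 9))^(-1) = (1 14 11 3)(2 9)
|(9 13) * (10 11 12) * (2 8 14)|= 6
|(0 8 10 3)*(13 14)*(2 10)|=10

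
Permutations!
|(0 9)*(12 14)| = |(0 9)(12 14)| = 2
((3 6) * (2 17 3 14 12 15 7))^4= ((2 17 3 6 14 12 15 7))^4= (2 14)(3 15)(6 7)(12 17)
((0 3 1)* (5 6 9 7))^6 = ((0 3 1)(5 6 9 7))^6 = (5 9)(6 7)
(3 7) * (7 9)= (3 9 7)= [0, 1, 2, 9, 4, 5, 6, 3, 8, 7]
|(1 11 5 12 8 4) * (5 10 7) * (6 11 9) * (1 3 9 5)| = |(1 5 12 8 4 3 9 6 11 10 7)| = 11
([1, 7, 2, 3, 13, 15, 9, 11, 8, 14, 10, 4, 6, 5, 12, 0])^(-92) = (0 4)(1 13)(5 7)(11 15)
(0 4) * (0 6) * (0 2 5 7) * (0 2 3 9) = (0 4 6 3 9)(2 5 7) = [4, 1, 5, 9, 6, 7, 3, 2, 8, 0]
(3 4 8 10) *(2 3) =(2 3 4 8 10) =[0, 1, 3, 4, 8, 5, 6, 7, 10, 9, 2]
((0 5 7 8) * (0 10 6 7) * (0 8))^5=(0 7 6 10 8 5)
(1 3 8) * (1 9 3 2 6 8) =(1 2 6 8 9 3) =[0, 2, 6, 1, 4, 5, 8, 7, 9, 3]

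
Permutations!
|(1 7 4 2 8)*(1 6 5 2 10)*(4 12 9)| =|(1 7 12 9 4 10)(2 8 6 5)| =12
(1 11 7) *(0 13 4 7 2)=(0 13 4 7 1 11 2)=[13, 11, 0, 3, 7, 5, 6, 1, 8, 9, 10, 2, 12, 4]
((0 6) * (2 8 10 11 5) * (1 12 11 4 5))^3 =(12)(0 6)(2 4 8 5 10)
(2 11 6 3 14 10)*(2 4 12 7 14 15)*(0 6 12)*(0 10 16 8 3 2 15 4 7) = (0 6 2 11 12)(3 4 10 7 14 16 8) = [6, 1, 11, 4, 10, 5, 2, 14, 3, 9, 7, 12, 0, 13, 16, 15, 8]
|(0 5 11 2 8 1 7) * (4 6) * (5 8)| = |(0 8 1 7)(2 5 11)(4 6)| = 12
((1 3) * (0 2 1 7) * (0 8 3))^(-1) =(0 1 2)(3 8 7)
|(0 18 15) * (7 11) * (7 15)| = 5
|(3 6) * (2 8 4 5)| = |(2 8 4 5)(3 6)| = 4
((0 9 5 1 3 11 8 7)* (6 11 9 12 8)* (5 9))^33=(0 12 8 7)(6 11)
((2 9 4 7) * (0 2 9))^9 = (9)(0 2)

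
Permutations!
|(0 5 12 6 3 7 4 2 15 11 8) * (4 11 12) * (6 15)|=|(0 5 4 2 6 3 7 11 8)(12 15)|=18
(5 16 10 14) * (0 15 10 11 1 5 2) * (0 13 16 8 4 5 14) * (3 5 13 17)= (0 15 10)(1 14 2 17 3 5 8 4 13 16 11)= [15, 14, 17, 5, 13, 8, 6, 7, 4, 9, 0, 1, 12, 16, 2, 10, 11, 3]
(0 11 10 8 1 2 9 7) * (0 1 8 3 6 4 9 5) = (0 11 10 3 6 4 9 7 1 2 5) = [11, 2, 5, 6, 9, 0, 4, 1, 8, 7, 3, 10]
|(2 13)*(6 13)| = 3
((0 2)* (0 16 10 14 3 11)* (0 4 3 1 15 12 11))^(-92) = (0 12 10 3 15 16 4 1 2 11 14)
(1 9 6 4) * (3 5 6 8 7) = (1 9 8 7 3 5 6 4) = [0, 9, 2, 5, 1, 6, 4, 3, 7, 8]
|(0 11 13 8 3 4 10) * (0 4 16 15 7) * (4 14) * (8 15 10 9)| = 35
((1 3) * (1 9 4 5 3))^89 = ((3 9 4 5))^89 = (3 9 4 5)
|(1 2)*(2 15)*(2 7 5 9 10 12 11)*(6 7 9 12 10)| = |(1 15 9 6 7 5 12 11 2)| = 9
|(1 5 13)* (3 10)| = 6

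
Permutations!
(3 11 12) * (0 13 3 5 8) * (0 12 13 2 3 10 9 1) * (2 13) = [13, 0, 3, 11, 4, 8, 6, 7, 12, 1, 9, 2, 5, 10] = (0 13 10 9 1)(2 3 11)(5 8 12)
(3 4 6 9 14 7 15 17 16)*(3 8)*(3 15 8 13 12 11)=(3 4 6 9 14 7 8 15 17 16 13 12 11)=[0, 1, 2, 4, 6, 5, 9, 8, 15, 14, 10, 3, 11, 12, 7, 17, 13, 16]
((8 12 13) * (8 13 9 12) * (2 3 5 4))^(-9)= ((13)(2 3 5 4)(9 12))^(-9)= (13)(2 4 5 3)(9 12)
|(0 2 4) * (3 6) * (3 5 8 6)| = 3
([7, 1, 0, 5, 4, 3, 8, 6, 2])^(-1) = (0 2 8 6 7)(3 5)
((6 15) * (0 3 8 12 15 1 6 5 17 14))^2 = ((0 3 8 12 15 5 17 14)(1 6))^2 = (0 8 15 17)(3 12 5 14)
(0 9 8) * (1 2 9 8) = (0 8)(1 2 9) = [8, 2, 9, 3, 4, 5, 6, 7, 0, 1]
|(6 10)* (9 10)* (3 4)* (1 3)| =3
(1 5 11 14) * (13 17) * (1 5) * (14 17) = (5 11 17 13 14) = [0, 1, 2, 3, 4, 11, 6, 7, 8, 9, 10, 17, 12, 14, 5, 15, 16, 13]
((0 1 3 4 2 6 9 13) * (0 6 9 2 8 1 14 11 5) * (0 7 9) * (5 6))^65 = (14)(1 3 4 8)(5 7 9 13)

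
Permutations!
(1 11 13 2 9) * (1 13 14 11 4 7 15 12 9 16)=(1 4 7 15 12 9 13 2 16)(11 14)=[0, 4, 16, 3, 7, 5, 6, 15, 8, 13, 10, 14, 9, 2, 11, 12, 1]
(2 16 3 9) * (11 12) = (2 16 3 9)(11 12) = [0, 1, 16, 9, 4, 5, 6, 7, 8, 2, 10, 12, 11, 13, 14, 15, 3]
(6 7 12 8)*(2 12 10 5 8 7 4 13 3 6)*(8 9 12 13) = (2 13 3 6 4 8)(5 9 12 7 10) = [0, 1, 13, 6, 8, 9, 4, 10, 2, 12, 5, 11, 7, 3]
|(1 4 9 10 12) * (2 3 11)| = |(1 4 9 10 12)(2 3 11)| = 15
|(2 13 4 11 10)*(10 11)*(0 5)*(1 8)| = 4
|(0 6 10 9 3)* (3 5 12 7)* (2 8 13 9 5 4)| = |(0 6 10 5 12 7 3)(2 8 13 9 4)| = 35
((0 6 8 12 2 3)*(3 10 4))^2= (0 8 2 4)(3 6 12 10)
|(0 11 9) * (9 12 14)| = |(0 11 12 14 9)| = 5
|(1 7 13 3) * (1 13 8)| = 6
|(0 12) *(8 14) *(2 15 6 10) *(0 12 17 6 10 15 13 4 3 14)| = 11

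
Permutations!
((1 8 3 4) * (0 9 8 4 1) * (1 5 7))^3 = (0 3 1 9 5 4 8 7)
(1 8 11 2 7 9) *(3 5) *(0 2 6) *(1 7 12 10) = [2, 8, 12, 5, 4, 3, 0, 9, 11, 7, 1, 6, 10] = (0 2 12 10 1 8 11 6)(3 5)(7 9)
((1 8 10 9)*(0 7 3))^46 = (0 7 3)(1 10)(8 9)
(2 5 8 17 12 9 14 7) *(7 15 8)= (2 5 7)(8 17 12 9 14 15)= [0, 1, 5, 3, 4, 7, 6, 2, 17, 14, 10, 11, 9, 13, 15, 8, 16, 12]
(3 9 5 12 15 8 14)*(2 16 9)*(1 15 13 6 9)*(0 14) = (0 14 3 2 16 1 15 8)(5 12 13 6 9) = [14, 15, 16, 2, 4, 12, 9, 7, 0, 5, 10, 11, 13, 6, 3, 8, 1]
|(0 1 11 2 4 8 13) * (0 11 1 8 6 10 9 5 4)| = |(0 8 13 11 2)(4 6 10 9 5)| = 5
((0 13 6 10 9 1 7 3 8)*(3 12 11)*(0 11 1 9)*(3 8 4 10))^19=(0 13 6 3 4 10)(1 7 12)(8 11)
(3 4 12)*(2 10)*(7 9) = (2 10)(3 4 12)(7 9) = [0, 1, 10, 4, 12, 5, 6, 9, 8, 7, 2, 11, 3]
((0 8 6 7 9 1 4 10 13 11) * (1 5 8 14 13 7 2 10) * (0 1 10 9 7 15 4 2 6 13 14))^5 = (1 13 5 2 11 8 9)(4 15 10)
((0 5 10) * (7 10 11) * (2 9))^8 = (0 7 5 10 11)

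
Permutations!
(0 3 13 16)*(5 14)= (0 3 13 16)(5 14)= [3, 1, 2, 13, 4, 14, 6, 7, 8, 9, 10, 11, 12, 16, 5, 15, 0]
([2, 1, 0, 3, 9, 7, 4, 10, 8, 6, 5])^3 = (10)(0 2)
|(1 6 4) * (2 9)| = |(1 6 4)(2 9)| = 6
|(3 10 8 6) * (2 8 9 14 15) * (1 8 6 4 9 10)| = 9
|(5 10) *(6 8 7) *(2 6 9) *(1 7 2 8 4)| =|(1 7 9 8 2 6 4)(5 10)| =14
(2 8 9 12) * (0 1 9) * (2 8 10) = (0 1 9 12 8)(2 10) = [1, 9, 10, 3, 4, 5, 6, 7, 0, 12, 2, 11, 8]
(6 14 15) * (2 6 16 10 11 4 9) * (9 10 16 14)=[0, 1, 6, 3, 10, 5, 9, 7, 8, 2, 11, 4, 12, 13, 15, 14, 16]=(16)(2 6 9)(4 10 11)(14 15)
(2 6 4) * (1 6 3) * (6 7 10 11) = (1 7 10 11 6 4 2 3) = [0, 7, 3, 1, 2, 5, 4, 10, 8, 9, 11, 6]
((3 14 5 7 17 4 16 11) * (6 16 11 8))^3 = ((3 14 5 7 17 4 11)(6 16 8))^3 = (3 7 11 5 4 14 17)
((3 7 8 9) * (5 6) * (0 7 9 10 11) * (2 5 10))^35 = ((0 7 8 2 5 6 10 11)(3 9))^35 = (0 2 10 7 5 11 8 6)(3 9)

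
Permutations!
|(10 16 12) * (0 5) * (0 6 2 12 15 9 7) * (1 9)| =|(0 5 6 2 12 10 16 15 1 9 7)| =11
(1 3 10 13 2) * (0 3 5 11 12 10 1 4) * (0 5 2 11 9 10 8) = (0 3 1 2 4 5 9 10 13 11 12 8) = [3, 2, 4, 1, 5, 9, 6, 7, 0, 10, 13, 12, 8, 11]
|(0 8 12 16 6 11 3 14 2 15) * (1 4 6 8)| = 9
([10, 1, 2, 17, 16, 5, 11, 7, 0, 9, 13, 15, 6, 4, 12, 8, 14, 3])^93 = (0 14 8 16 15 4 11 13 6 10 12)(3 17)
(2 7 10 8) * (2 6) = (2 7 10 8 6) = [0, 1, 7, 3, 4, 5, 2, 10, 6, 9, 8]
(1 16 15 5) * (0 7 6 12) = (0 7 6 12)(1 16 15 5) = [7, 16, 2, 3, 4, 1, 12, 6, 8, 9, 10, 11, 0, 13, 14, 5, 15]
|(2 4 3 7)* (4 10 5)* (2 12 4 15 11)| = 20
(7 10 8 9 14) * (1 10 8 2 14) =(1 10 2 14 7 8 9) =[0, 10, 14, 3, 4, 5, 6, 8, 9, 1, 2, 11, 12, 13, 7]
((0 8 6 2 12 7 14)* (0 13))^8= ((0 8 6 2 12 7 14 13))^8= (14)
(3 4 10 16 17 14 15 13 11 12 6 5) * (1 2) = [0, 2, 1, 4, 10, 3, 5, 7, 8, 9, 16, 12, 6, 11, 15, 13, 17, 14] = (1 2)(3 4 10 16 17 14 15 13 11 12 6 5)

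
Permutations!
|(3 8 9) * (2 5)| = 6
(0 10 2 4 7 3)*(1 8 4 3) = (0 10 2 3)(1 8 4 7) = [10, 8, 3, 0, 7, 5, 6, 1, 4, 9, 2]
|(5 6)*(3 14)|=|(3 14)(5 6)|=2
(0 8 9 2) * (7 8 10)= (0 10 7 8 9 2)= [10, 1, 0, 3, 4, 5, 6, 8, 9, 2, 7]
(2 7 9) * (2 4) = (2 7 9 4) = [0, 1, 7, 3, 2, 5, 6, 9, 8, 4]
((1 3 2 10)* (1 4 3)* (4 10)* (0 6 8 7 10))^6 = ((0 6 8 7 10)(2 4 3))^6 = (0 6 8 7 10)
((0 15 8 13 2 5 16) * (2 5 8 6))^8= (16)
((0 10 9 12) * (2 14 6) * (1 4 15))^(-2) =(0 9)(1 4 15)(2 14 6)(10 12)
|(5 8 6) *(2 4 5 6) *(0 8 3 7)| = 7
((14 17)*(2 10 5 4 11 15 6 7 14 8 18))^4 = (2 11 14)(4 7 18)(5 6 8)(10 15 17)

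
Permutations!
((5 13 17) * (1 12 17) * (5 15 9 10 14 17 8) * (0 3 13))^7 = (9 14 15 10 17)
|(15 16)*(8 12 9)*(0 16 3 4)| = 15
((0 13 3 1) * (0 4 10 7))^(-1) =((0 13 3 1 4 10 7))^(-1) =(0 7 10 4 1 3 13)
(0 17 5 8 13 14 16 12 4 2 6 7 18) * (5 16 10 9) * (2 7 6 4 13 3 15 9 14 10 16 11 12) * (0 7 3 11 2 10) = [17, 1, 4, 15, 3, 8, 6, 18, 11, 5, 14, 12, 13, 0, 16, 9, 10, 2, 7] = (0 17 2 4 3 15 9 5 8 11 12 13)(7 18)(10 14 16)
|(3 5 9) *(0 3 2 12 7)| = 7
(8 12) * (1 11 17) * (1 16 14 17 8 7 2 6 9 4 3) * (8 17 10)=(1 11 17 16 14 10 8 12 7 2 6 9 4 3)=[0, 11, 6, 1, 3, 5, 9, 2, 12, 4, 8, 17, 7, 13, 10, 15, 14, 16]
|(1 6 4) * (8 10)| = |(1 6 4)(8 10)| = 6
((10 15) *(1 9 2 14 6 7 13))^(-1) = ((1 9 2 14 6 7 13)(10 15))^(-1) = (1 13 7 6 14 2 9)(10 15)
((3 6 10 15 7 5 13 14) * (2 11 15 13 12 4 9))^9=(2 11 15 7 5 12 4 9)(3 14 13 10 6)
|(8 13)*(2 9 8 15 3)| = 6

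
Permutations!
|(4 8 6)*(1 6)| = 4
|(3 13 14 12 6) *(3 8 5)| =|(3 13 14 12 6 8 5)| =7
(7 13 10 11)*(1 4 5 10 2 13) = (1 4 5 10 11 7)(2 13) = [0, 4, 13, 3, 5, 10, 6, 1, 8, 9, 11, 7, 12, 2]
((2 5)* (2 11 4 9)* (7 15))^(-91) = (2 9 4 11 5)(7 15)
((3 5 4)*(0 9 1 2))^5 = (0 9 1 2)(3 4 5)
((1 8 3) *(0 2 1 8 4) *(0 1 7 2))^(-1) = ((1 4)(2 7)(3 8))^(-1) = (1 4)(2 7)(3 8)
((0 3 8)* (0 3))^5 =(3 8)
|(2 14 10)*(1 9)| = 6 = |(1 9)(2 14 10)|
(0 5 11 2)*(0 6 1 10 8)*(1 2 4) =(0 5 11 4 1 10 8)(2 6) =[5, 10, 6, 3, 1, 11, 2, 7, 0, 9, 8, 4]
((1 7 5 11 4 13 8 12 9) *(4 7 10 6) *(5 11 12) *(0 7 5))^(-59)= (0 7 11 5 12 9 1 10 6 4 13 8)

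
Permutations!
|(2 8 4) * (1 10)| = 6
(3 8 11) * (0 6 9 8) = (0 6 9 8 11 3) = [6, 1, 2, 0, 4, 5, 9, 7, 11, 8, 10, 3]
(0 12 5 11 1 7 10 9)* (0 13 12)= (1 7 10 9 13 12 5 11)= [0, 7, 2, 3, 4, 11, 6, 10, 8, 13, 9, 1, 5, 12]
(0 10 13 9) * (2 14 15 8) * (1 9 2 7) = (0 10 13 2 14 15 8 7 1 9) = [10, 9, 14, 3, 4, 5, 6, 1, 7, 0, 13, 11, 12, 2, 15, 8]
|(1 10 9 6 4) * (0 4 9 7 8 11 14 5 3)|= 10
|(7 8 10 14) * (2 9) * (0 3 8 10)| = 6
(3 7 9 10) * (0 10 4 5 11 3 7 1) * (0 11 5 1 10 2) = [2, 11, 0, 10, 1, 5, 6, 9, 8, 4, 7, 3] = (0 2)(1 11 3 10 7 9 4)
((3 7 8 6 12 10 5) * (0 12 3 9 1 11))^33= (0 1 5 12 11 9 10)(3 7 8 6)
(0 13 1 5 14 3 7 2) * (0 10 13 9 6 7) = [9, 5, 10, 0, 4, 14, 7, 2, 8, 6, 13, 11, 12, 1, 3] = (0 9 6 7 2 10 13 1 5 14 3)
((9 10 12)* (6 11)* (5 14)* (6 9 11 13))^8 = ((5 14)(6 13)(9 10 12 11))^8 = (14)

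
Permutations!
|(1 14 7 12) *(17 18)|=4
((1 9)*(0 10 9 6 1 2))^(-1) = (0 2 9 10)(1 6)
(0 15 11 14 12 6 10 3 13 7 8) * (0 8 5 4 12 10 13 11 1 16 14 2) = (0 15 1 16 14 10 3 11 2)(4 12 6 13 7 5) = [15, 16, 0, 11, 12, 4, 13, 5, 8, 9, 3, 2, 6, 7, 10, 1, 14]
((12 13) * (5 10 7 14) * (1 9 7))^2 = (1 7 5)(9 14 10) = ((1 9 7 14 5 10)(12 13))^2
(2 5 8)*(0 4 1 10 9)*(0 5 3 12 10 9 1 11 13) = (0 4 11 13)(1 9 5 8 2 3 12 10) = [4, 9, 3, 12, 11, 8, 6, 7, 2, 5, 1, 13, 10, 0]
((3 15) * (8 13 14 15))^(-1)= (3 15 14 13 8)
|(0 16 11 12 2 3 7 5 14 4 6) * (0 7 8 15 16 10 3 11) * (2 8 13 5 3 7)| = |(0 10 7 3 13 5 14 4 6 2 11 12 8 15 16)| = 15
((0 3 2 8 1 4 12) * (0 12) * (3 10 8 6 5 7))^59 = (12)(0 4 1 8 10)(2 3 7 5 6) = ((12)(0 10 8 1 4)(2 6 5 7 3))^59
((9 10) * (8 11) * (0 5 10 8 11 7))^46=(11)(0 8 10)(5 7 9)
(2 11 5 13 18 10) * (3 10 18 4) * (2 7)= (18)(2 11 5 13 4 3 10 7)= [0, 1, 11, 10, 3, 13, 6, 2, 8, 9, 7, 5, 12, 4, 14, 15, 16, 17, 18]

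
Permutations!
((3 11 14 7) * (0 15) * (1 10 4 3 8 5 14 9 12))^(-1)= (0 15)(1 12 9 11 3 4 10)(5 8 7 14)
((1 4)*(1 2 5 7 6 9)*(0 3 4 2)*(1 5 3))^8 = ((0 1 2 3 4)(5 7 6 9))^8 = (9)(0 3 1 4 2)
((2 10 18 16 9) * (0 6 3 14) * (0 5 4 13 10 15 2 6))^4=(3 13 9 5 18)(4 16 14 10 6)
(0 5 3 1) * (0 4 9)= (0 5 3 1 4 9)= [5, 4, 2, 1, 9, 3, 6, 7, 8, 0]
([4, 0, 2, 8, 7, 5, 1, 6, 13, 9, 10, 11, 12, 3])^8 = [6, 7, 2, 13, 1, 5, 4, 0, 3, 9, 10, 11, 12, 8]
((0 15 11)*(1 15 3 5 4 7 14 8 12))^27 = ((0 3 5 4 7 14 8 12 1 15 11))^27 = (0 14 11 7 15 4 1 5 12 3 8)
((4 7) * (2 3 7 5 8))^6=(8)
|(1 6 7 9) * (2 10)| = 4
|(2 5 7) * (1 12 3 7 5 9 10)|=7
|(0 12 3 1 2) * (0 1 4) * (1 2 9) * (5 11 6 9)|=|(0 12 3 4)(1 5 11 6 9)|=20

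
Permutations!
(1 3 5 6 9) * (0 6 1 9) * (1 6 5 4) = (9)(0 5 6)(1 3 4) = [5, 3, 2, 4, 1, 6, 0, 7, 8, 9]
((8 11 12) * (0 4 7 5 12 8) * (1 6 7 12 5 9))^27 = ((0 4 12)(1 6 7 9)(8 11))^27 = (12)(1 9 7 6)(8 11)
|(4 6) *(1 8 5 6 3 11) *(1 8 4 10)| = 8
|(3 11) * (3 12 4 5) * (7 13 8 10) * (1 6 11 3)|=12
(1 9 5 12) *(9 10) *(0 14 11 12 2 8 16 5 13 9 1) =(0 14 11 12)(1 10)(2 8 16 5)(9 13) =[14, 10, 8, 3, 4, 2, 6, 7, 16, 13, 1, 12, 0, 9, 11, 15, 5]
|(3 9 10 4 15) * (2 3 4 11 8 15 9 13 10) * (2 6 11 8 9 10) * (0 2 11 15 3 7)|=9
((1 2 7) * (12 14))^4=(14)(1 2 7)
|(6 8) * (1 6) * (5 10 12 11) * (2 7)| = |(1 6 8)(2 7)(5 10 12 11)| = 12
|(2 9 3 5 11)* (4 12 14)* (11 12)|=|(2 9 3 5 12 14 4 11)|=8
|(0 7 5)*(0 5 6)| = |(0 7 6)| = 3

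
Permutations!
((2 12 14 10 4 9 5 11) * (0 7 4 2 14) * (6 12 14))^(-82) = (0 6 5 4)(2 10 14)(7 12 11 9) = ((0 7 4 9 5 11 6 12)(2 14 10))^(-82)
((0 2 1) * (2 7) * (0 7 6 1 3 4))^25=(0 2 6 3 1 4 7)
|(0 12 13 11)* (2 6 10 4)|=4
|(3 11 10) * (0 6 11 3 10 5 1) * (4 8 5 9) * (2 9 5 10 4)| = 30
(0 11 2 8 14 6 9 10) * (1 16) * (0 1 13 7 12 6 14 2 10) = (0 11 10 1 16 13 7 12 6 9)(2 8) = [11, 16, 8, 3, 4, 5, 9, 12, 2, 0, 1, 10, 6, 7, 14, 15, 13]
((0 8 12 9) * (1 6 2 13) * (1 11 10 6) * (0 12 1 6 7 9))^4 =(0 2 7 8 13 9 1 11 12 6 10)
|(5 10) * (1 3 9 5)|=5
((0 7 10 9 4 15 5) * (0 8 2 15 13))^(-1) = ((0 7 10 9 4 13)(2 15 5 8))^(-1) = (0 13 4 9 10 7)(2 8 5 15)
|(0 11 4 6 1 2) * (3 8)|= |(0 11 4 6 1 2)(3 8)|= 6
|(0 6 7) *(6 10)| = 4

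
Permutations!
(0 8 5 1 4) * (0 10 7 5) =(0 8)(1 4 10 7 5) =[8, 4, 2, 3, 10, 1, 6, 5, 0, 9, 7]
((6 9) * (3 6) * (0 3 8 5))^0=(9)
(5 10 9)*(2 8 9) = (2 8 9 5 10) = [0, 1, 8, 3, 4, 10, 6, 7, 9, 5, 2]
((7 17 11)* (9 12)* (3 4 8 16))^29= (3 4 8 16)(7 11 17)(9 12)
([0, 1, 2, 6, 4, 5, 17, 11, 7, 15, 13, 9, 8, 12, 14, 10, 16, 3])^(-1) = (3 17 6)(7 8 12 13 10 15 9 11)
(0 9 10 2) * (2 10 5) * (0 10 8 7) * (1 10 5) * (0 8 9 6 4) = (0 6 4)(1 10 9)(2 5)(7 8) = [6, 10, 5, 3, 0, 2, 4, 8, 7, 1, 9]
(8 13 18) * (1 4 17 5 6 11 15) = (1 4 17 5 6 11 15)(8 13 18) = [0, 4, 2, 3, 17, 6, 11, 7, 13, 9, 10, 15, 12, 18, 14, 1, 16, 5, 8]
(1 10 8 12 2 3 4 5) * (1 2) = (1 10 8 12)(2 3 4 5) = [0, 10, 3, 4, 5, 2, 6, 7, 12, 9, 8, 11, 1]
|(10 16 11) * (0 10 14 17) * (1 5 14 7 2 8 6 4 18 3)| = 15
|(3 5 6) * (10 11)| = |(3 5 6)(10 11)| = 6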